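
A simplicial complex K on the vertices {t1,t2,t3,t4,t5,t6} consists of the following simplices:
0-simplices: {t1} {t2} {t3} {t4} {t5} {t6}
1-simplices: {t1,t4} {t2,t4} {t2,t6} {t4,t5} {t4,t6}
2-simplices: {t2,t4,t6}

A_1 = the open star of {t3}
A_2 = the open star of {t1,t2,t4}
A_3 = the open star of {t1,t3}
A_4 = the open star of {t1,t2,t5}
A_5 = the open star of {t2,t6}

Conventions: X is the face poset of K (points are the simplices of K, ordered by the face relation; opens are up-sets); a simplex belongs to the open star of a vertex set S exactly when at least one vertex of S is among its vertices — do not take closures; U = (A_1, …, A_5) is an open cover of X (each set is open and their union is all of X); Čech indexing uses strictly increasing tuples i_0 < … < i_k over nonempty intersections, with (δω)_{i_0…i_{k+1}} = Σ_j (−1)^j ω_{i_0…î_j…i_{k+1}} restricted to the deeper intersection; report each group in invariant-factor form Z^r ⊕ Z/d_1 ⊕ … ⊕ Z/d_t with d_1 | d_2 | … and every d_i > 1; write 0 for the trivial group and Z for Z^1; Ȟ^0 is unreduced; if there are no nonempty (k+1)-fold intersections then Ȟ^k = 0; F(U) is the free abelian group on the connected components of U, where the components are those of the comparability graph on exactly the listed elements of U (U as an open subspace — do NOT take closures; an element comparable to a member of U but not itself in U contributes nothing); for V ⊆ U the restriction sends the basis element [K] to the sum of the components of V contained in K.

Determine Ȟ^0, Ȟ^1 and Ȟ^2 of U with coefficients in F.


Ȟ^0 = Z^2, Ȟ^1 = 0, Ȟ^2 = 0

nerve of the cover:
  A1={{t3}} A2={{t1},{t2},{t4},{t1,t4},{t2,t4},{t2,t6},{t4,t5},{t4,t6},{t2,t4,t6}} A3={{t1},{t3},{t1,t4}} A4={{t1},{t2},{t5},{t1,t4},{t2,t4},{t2,t6},{t4,t5},{t2,t4,t6}} A5={{t2},{t6},{t2,t4},{t2,t6},{t4,t6},{t2,t4,t6}}
  A13={{t3}} A23={{t1},{t1,t4}} A24={{t1},{t2},{t1,t4},{t2,t4},{t2,t6},{t4,t5},{t2,t4,t6}} A25={{t2},{t2,t4},{t2,t6},{t4,t6},{t2,t4,t6}} A34={{t1},{t1,t4}} A45={{t2},{t2,t4},{t2,t6},{t2,t4,t6}}
  A234={{t1},{t1,t4}} A245={{t2},{t2,t4},{t2,t6},{t2,t4,t6}}
components per intersection:
  A1: {{t3}}
  A2: {{t1},{t2},{t4},{t1,t4},{t2,t4},{t2,t6},{t4,t5},{t4,t6},{t2,t4,t6}}
  A3: {{t1},{t1,t4}} {{t3}}
  A4: {{t1},{t1,t4}} {{t2},{t2,t4},{t2,t6},{t2,t4,t6}} {{t5},{t4,t5}}
  A5: {{t2},{t6},{t2,t4},{t2,t6},{t4,t6},{t2,t4,t6}}
  A13: {{t3}}
  A23: {{t1},{t1,t4}}
  A24: {{t1},{t1,t4}} {{t2},{t2,t4},{t2,t6},{t2,t4,t6}} {{t4,t5}}
  A25: {{t2},{t2,t4},{t2,t6},{t4,t6},{t2,t4,t6}}
  A34: {{t1},{t1,t4}}
  A45: {{t2},{t2,t4},{t2,t6},{t2,t4,t6}}
  A234: {{t1},{t1,t4}}
  A245: {{t2},{t2,t4},{t2,t6},{t2,t4,t6}}
C dims 8,8,2; δ0: rk 6, SNF 1^6; δ1: rk 2, SNF 1^2
Ȟ^0 = (8 − 6) − 0 = 2, so Ȟ^0 ≅ Z^2
Ȟ^1 = (8 − 2) − 6 = 0, so Ȟ^1 ≅ 0
Ȟ^2 = (2 − 0) − 2 = 0, so Ȟ^2 ≅ 0


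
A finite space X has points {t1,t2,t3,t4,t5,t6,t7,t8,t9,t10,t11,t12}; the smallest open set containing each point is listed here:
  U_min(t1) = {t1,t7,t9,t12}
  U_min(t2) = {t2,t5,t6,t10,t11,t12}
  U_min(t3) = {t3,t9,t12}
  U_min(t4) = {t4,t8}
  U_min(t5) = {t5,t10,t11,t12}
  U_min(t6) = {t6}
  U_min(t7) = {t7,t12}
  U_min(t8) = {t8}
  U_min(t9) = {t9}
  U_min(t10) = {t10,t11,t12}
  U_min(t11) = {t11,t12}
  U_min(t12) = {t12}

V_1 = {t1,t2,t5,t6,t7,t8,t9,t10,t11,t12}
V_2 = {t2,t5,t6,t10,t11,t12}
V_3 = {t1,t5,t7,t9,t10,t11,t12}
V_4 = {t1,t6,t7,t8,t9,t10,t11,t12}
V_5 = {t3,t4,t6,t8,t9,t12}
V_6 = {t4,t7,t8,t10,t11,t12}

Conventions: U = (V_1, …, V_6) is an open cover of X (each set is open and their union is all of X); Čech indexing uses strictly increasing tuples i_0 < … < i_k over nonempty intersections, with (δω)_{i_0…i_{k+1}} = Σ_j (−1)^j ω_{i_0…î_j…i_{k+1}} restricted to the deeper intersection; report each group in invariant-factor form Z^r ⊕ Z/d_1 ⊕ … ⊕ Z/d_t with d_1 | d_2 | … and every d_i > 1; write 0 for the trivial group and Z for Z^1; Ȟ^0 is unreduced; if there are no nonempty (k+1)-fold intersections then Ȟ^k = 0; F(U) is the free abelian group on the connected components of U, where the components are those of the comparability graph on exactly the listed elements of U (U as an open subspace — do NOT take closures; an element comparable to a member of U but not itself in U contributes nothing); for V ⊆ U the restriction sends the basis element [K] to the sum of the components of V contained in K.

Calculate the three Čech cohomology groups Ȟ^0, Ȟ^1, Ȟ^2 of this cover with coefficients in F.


Ȟ^0 ≅ Z^2; Ȟ^1 ≅ Z; Ȟ^2 ≅ 0

nonempty intersections:
  V12={t2,t5,t6,t10,t11,t12} V13={t1,t5,t7,t9,t10,t11,t12} V14={t1,t6,t7,t8,t9,t10,t11,t12} V15={t6,t8,t9,t12} V16={t7,t8,t10,t11,t12} V23={t5,t10,t11,t12} V24={t6,t10,t11,t12} V25={t6,t12} V26={t10,t11,t12} V34={t1,t7,t9,t10,t11,t12} V35={t9,t12} V36={t7,t10,t11,t12} V45={t6,t8,t9,t12} V46={t7,t8,t10,t11,t12} V56={t4,t8,t12}
  V123={t5,t10,t11,t12} V124={t6,t10,t11,t12} V125={t6,t12} V126={t10,t11,t12} V134={t1,t7,t9,t10,t11,t12} V135={t9,t12} V136={t7,t10,t11,t12} V145={t6,t8,t9,t12} V146={t7,t8,t10,t11,t12} V156={t8,t12} V234={t10,t11,t12} V235={t12} V236={t10,t11,t12} V245={t6,t12} V246={t10,t11,t12} V256={t12} V345={t9,t12} V346={t7,t10,t11,t12} V356={t12} V456={t8,t12}
  V1234={t10,t11,t12} V1235={t12} V1236={t10,t11,t12} V1245={t6,t12} V1246={t10,t11,t12} V1256={t12} V1345={t9,t12} V1346={t7,t10,t11,t12} V1356={t12} V1456={t8,t12} V2345={t12} V2346={t10,t11,t12} V2356={t12} V2456={t12} V3456={t12}
  V12345={t12} V12346={t10,t11,t12} V12356={t12} V12456={t12} V13456={t12} V23456={t12}
  V123456={t12}
components per intersection:
  V1: {t1,t2,t5,t6,t7,t9,t10,t11,t12} {t8}
  V2: {t2,t5,t6,t10,t11,t12}
  V3: {t1,t5,t7,t9,t10,t11,t12}
  V4: {t1,t7,t9,t10,t11,t12} {t6} {t8}
  V5: {t3,t9,t12} {t4,t8} {t6}
  V6: {t4,t8} {t7,t10,t11,t12}
  V12: {t2,t5,t6,t10,t11,t12}
  V13: {t1,t5,t7,t9,t10,t11,t12}
  V14: {t1,t7,t9,t10,t11,t12} {t6} {t8}
  V15: {t6} {t8} {t9} {t12}
  V16: {t7,t10,t11,t12} {t8}
  V23: {t5,t10,t11,t12}
  V24: {t6} {t10,t11,t12}
  V25: {t6} {t12}
  V26: {t10,t11,t12}
  V34: {t1,t7,t9,t10,t11,t12}
  V35: {t9} {t12}
  V36: {t7,t10,t11,t12}
  V45: {t6} {t8} {t9} {t12}
  V46: {t7,t10,t11,t12} {t8}
  V56: {t4,t8} {t12}
  V123: {t5,t10,t11,t12}
  V124: {t6} {t10,t11,t12}
  V125: {t6} {t12}
  V126: {t10,t11,t12}
  V134: {t1,t7,t9,t10,t11,t12}
  V135: {t9} {t12}
  V136: {t7,t10,t11,t12}
  V145: {t6} {t8} {t9} {t12}
  V146: {t7,t10,t11,t12} {t8}
  V156: {t8} {t12}
  V234: {t10,t11,t12}
  V235: {t12}
  V236: {t10,t11,t12}
  V245: {t6} {t12}
  V246: {t10,t11,t12}
  V256: {t12}
  V345: {t9} {t12}
  V346: {t7,t10,t11,t12}
  V356: {t12}
  V456: {t8} {t12}
  V1234: {t10,t11,t12}
  V1235: {t12}
  V1236: {t10,t11,t12}
  V1245: {t6} {t12}
  V1246: {t10,t11,t12}
  V1256: {t12}
  V1345: {t9} {t12}
  V1346: {t7,t10,t11,t12}
  V1356: {t12}
  V1456: {t8} {t12}
  V2345: {t12}
  V2346: {t10,t11,t12}
  V2356: {t12}
  V2456: {t12}
  V3456: {t12}
  V12345: {t12}
  V12346: {t10,t11,t12}
  V12356: {t12}
  V12456: {t12}
  V13456: {t12}
  V23456: {t12}
  V123456: {t12}
C dims 12,29,31,18; δ0: rk 10, SNF 1^10; δ1: rk 18, SNF 1^18; δ2: rk 13, SNF 1^13
Ȟ^0: (12−10)−0=2 ⇒ Z^2
Ȟ^1: (29−18)−10=1 ⇒ Z
Ȟ^2: (31−13)−18=0 ⇒ 0


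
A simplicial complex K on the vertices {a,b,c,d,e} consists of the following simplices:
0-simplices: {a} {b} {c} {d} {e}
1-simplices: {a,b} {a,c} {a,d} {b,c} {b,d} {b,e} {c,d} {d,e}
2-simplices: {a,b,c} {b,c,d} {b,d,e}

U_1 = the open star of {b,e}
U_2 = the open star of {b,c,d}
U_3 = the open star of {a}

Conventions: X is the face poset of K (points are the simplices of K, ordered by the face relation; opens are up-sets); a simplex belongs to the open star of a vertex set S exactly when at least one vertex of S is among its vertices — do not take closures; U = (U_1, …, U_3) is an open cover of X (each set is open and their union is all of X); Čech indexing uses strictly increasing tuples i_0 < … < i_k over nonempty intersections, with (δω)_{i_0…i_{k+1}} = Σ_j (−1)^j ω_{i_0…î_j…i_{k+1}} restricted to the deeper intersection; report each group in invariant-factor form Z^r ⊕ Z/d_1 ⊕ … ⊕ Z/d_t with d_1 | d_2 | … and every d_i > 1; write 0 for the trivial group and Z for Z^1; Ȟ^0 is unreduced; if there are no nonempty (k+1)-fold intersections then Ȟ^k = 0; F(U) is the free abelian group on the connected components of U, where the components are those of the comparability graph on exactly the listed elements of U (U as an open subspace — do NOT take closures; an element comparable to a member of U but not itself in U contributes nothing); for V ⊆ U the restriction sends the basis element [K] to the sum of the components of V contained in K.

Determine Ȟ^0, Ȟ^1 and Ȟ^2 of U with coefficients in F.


nonempty overlaps:
  U1={{b},{e},{a,b},{b,c},{b,d},{b,e},{d,e},{a,b,c},{b,c,d},{b,d,e}} U2={{b},{c},{d},{a,b},{a,c},{a,d},{b,c},{b,d},{b,e},{c,d},{d,e},{a,b,c},{b,c,d},{b,d,e}} U3={{a},{a,b},{a,c},{a,d},{a,b,c}}
  U12={{b},{a,b},{b,c},{b,d},{b,e},{d,e},{a,b,c},{b,c,d},{b,d,e}} U13={{a,b},{a,b,c}} U23={{a,b},{a,c},{a,d},{a,b,c}}
  U123={{a,b},{a,b,c}}
components per intersection:
  U1: {{b},{e},{a,b},{b,c},{b,d},{b,e},{d,e},{a,b,c},{b,c,d},{b,d,e}}
  U2: {{b},{c},{d},{a,b},{a,c},{a,d},{b,c},{b,d},{b,e},{c,d},{d,e},{a,b,c},{b,c,d},{b,d,e}}
  U3: {{a},{a,b},{a,c},{a,d},{a,b,c}}
  U12: {{b},{a,b},{b,c},{b,d},{b,e},{d,e},{a,b,c},{b,c,d},{b,d,e}}
  U13: {{a,b},{a,b,c}}
  U23: {{a,b},{a,c},{a,b,c}} {{a,d}}
  U123: {{a,b},{a,b,c}}
C dims 3,4,1; δ0: rk 2, SNF 1^2; δ1: rk 1, SNF 1^1
degree 0: 3−2−0 = 1 → Ȟ^0 ≅ Z
degree 1: 4−1−2 = 1 → Ȟ^1 ≅ Z
degree 2: 1−0−1 = 0 → Ȟ^2 ≅ 0

Ȟ^0 ≅ Z, Ȟ^1 ≅ Z, Ȟ^2 ≅ 0


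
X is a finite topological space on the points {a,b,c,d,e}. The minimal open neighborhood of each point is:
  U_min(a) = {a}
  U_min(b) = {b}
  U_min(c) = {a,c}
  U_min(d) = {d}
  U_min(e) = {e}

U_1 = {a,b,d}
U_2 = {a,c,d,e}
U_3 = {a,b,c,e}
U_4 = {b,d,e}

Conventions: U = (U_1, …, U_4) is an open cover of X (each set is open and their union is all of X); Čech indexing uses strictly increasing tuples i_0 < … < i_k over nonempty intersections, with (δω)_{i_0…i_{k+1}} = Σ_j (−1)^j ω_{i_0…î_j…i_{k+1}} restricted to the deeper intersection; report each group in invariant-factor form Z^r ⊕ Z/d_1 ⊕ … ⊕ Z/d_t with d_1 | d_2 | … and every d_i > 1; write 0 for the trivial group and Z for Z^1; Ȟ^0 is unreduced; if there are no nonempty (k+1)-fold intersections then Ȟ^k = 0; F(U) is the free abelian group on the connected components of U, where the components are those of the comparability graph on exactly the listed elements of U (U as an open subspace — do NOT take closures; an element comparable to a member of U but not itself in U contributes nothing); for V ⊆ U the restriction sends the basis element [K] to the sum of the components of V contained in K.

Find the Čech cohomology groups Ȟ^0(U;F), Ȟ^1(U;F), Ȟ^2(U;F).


Ȟ^0(U;F) ≅ Z^4, Ȟ^1(U;F) ≅ 0 and Ȟ^2(U;F) ≅ 0

cover nerve:
  U12={a,d} U13={a,b} U14={b,d} U23={a,c,e} U24={d,e} U34={b,e}
  U123={a} U124={d} U134={b} U234={e}
components per intersection:
  U1: {a} {b} {d}
  U2: {a,c} {d} {e}
  U3: {a,c} {b} {e}
  U4: {b} {d} {e}
  U12: {a} {d}
  U13: {a} {b}
  U14: {b} {d}
  U23: {a,c} {e}
  U24: {d} {e}
  U34: {b} {e}
  U123: {a}
  U124: {d}
  U134: {b}
  U234: {e}
C dims 12,12,4; δ0: rk 8, SNF 1^8; δ1: rk 4, SNF 1^4
Ȟ^0: (12−8)−0=4 ⇒ Z^4
Ȟ^1: (12−4)−8=0 ⇒ 0
Ȟ^2: (4−0)−4=0 ⇒ 0


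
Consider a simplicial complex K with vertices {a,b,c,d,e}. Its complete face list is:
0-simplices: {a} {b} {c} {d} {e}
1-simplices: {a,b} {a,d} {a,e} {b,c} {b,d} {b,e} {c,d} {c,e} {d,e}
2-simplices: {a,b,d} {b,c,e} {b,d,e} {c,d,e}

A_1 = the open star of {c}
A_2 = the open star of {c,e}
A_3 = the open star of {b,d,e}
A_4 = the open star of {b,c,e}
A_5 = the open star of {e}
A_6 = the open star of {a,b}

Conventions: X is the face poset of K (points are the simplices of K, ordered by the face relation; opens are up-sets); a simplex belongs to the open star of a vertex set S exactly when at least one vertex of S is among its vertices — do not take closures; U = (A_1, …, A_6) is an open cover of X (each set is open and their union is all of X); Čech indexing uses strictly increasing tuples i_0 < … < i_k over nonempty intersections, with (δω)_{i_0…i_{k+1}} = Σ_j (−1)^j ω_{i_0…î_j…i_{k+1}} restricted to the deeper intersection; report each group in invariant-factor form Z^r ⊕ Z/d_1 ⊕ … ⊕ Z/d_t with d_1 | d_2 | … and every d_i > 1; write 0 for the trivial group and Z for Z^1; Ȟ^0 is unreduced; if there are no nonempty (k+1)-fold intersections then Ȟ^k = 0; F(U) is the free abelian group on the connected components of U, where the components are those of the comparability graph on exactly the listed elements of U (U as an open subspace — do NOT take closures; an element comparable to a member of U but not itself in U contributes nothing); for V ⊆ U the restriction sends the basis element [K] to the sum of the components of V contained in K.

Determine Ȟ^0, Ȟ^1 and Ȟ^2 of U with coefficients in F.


Ȟ^0 ≅ Z, Ȟ^1 ≅ Z, Ȟ^2 ≅ 0

intersection data:
  A1={{c},{b,c},{c,d},{c,e},{b,c,e},{c,d,e}} A2={{c},{e},{a,e},{b,c},{b,e},{c,d},{c,e},{d,e},{b,c,e},{b,d,e},{c,d,e}} A3={{b},{d},{e},{a,b},{a,d},{a,e},{b,c},{b,d},{b,e},{c,d},{c,e},{d,e},{a,b,d},{b,c,e},{b,d,e},{c,d,e}} A4={{b},{c},{e},{a,b},{a,e},{b,c},{b,d},{b,e},{c,d},{c,e},{d,e},{a,b,d},{b,c,e},{b,d,e},{c,d,e}} A5={{e},{a,e},{b,e},{c,e},{d,e},{b,c,e},{b,d,e},{c,d,e}} A6={{a},{b},{a,b},{a,d},{a,e},{b,c},{b,d},{b,e},{a,b,d},{b,c,e},{b,d,e}}
  A12={{c},{b,c},{c,d},{c,e},{b,c,e},{c,d,e}} A13={{b,c},{c,d},{c,e},{b,c,e},{c,d,e}} A14={{c},{b,c},{c,d},{c,e},{b,c,e},{c,d,e}} A15={{c,e},{b,c,e},{c,d,e}} A16={{b,c},{b,c,e}} A23={{e},{a,e},{b,c},{b,e},{c,d},{c,e},{d,e},{b,c,e},{b,d,e},{c,d,e}} A24={{c},{e},{a,e},{b,c},{b,e},{c,d},{c,e},{d,e},{b,c,e},{b,d,e},{c,d,e}} A25={{e},{a,e},{b,e},{c,e},{d,e},{b,c,e},{b,d,e},{c,d,e}} A26={{a,e},{b,c},{b,e},{b,c,e},{b,d,e}} A34={{b},{e},{a,b},{a,e},{b,c},{b,d},{b,e},{c,d},{c,e},{d,e},{a,b,d},{b,c,e},{b,d,e},{c,d,e}} A35={{e},{a,e},{b,e},{c,e},{d,e},{b,c,e},{b,d,e},{c,d,e}} A36={{b},{a,b},{a,d},{a,e},{b,c},{b,d},{b,e},{a,b,d},{b,c,e},{b,d,e}} A45={{e},{a,e},{b,e},{c,e},{d,e},{b,c,e},{b,d,e},{c,d,e}} A46={{b},{a,b},{a,e},{b,c},{b,d},{b,e},{a,b,d},{b,c,e},{b,d,e}} A56={{a,e},{b,e},{b,c,e},{b,d,e}}
  A123={{b,c},{c,d},{c,e},{b,c,e},{c,d,e}} A124={{c},{b,c},{c,d},{c,e},{b,c,e},{c,d,e}} A125={{c,e},{b,c,e},{c,d,e}} A126={{b,c},{b,c,e}} A134={{b,c},{c,d},{c,e},{b,c,e},{c,d,e}} A135={{c,e},{b,c,e},{c,d,e}} A136={{b,c},{b,c,e}} A145={{c,e},{b,c,e},{c,d,e}} A146={{b,c},{b,c,e}} A156={{b,c,e}} A234={{e},{a,e},{b,c},{b,e},{c,d},{c,e},{d,e},{b,c,e},{b,d,e},{c,d,e}} A235={{e},{a,e},{b,e},{c,e},{d,e},{b,c,e},{b,d,e},{c,d,e}} A236={{a,e},{b,c},{b,e},{b,c,e},{b,d,e}} A245={{e},{a,e},{b,e},{c,e},{d,e},{b,c,e},{b,d,e},{c,d,e}} A246={{a,e},{b,c},{b,e},{b,c,e},{b,d,e}} A256={{a,e},{b,e},{b,c,e},{b,d,e}} A345={{e},{a,e},{b,e},{c,e},{d,e},{b,c,e},{b,d,e},{c,d,e}} A346={{b},{a,b},{a,e},{b,c},{b,d},{b,e},{a,b,d},{b,c,e},{b,d,e}} A356={{a,e},{b,e},{b,c,e},{b,d,e}} A456={{a,e},{b,e},{b,c,e},{b,d,e}}
  A1234={{b,c},{c,d},{c,e},{b,c,e},{c,d,e}} A1235={{c,e},{b,c,e},{c,d,e}} A1236={{b,c},{b,c,e}} A1245={{c,e},{b,c,e},{c,d,e}} A1246={{b,c},{b,c,e}} A1256={{b,c,e}} A1345={{c,e},{b,c,e},{c,d,e}} A1346={{b,c},{b,c,e}} A1356={{b,c,e}} A1456={{b,c,e}} A2345={{e},{a,e},{b,e},{c,e},{d,e},{b,c,e},{b,d,e},{c,d,e}} A2346={{a,e},{b,c},{b,e},{b,c,e},{b,d,e}} A2356={{a,e},{b,e},{b,c,e},{b,d,e}} A2456={{a,e},{b,e},{b,c,e},{b,d,e}} A3456={{a,e},{b,e},{b,c,e},{b,d,e}}
  A12345={{c,e},{b,c,e},{c,d,e}} A12346={{b,c},{b,c,e}} A12356={{b,c,e}} A12456={{b,c,e}} A13456={{b,c,e}} A23456={{a,e},{b,e},{b,c,e},{b,d,e}}
  A123456={{b,c,e}}
components per intersection:
  A1: {{c},{b,c},{c,d},{c,e},{b,c,e},{c,d,e}}
  A2: {{c},{e},{a,e},{b,c},{b,e},{c,d},{c,e},{d,e},{b,c,e},{b,d,e},{c,d,e}}
  A3: {{b},{d},{e},{a,b},{a,d},{a,e},{b,c},{b,d},{b,e},{c,d},{c,e},{d,e},{a,b,d},{b,c,e},{b,d,e},{c,d,e}}
  A4: {{b},{c},{e},{a,b},{a,e},{b,c},{b,d},{b,e},{c,d},{c,e},{d,e},{a,b,d},{b,c,e},{b,d,e},{c,d,e}}
  A5: {{e},{a,e},{b,e},{c,e},{d,e},{b,c,e},{b,d,e},{c,d,e}}
  A6: {{a},{b},{a,b},{a,d},{a,e},{b,c},{b,d},{b,e},{a,b,d},{b,c,e},{b,d,e}}
  A12: {{c},{b,c},{c,d},{c,e},{b,c,e},{c,d,e}}
  A13: {{b,c},{c,d},{c,e},{b,c,e},{c,d,e}}
  A14: {{c},{b,c},{c,d},{c,e},{b,c,e},{c,d,e}}
  A15: {{c,e},{b,c,e},{c,d,e}}
  A16: {{b,c},{b,c,e}}
  A23: {{e},{a,e},{b,c},{b,e},{c,d},{c,e},{d,e},{b,c,e},{b,d,e},{c,d,e}}
  A24: {{c},{e},{a,e},{b,c},{b,e},{c,d},{c,e},{d,e},{b,c,e},{b,d,e},{c,d,e}}
  A25: {{e},{a,e},{b,e},{c,e},{d,e},{b,c,e},{b,d,e},{c,d,e}}
  A26: {{a,e}} {{b,c},{b,e},{b,c,e},{b,d,e}}
  A34: {{b},{e},{a,b},{a,e},{b,c},{b,d},{b,e},{c,d},{c,e},{d,e},{a,b,d},{b,c,e},{b,d,e},{c,d,e}}
  A35: {{e},{a,e},{b,e},{c,e},{d,e},{b,c,e},{b,d,e},{c,d,e}}
  A36: {{b},{a,b},{a,d},{b,c},{b,d},{b,e},{a,b,d},{b,c,e},{b,d,e}} {{a,e}}
  A45: {{e},{a,e},{b,e},{c,e},{d,e},{b,c,e},{b,d,e},{c,d,e}}
  A46: {{b},{a,b},{b,c},{b,d},{b,e},{a,b,d},{b,c,e},{b,d,e}} {{a,e}}
  A56: {{a,e}} {{b,e},{b,c,e},{b,d,e}}
  A123: {{b,c},{c,d},{c,e},{b,c,e},{c,d,e}}
  A124: {{c},{b,c},{c,d},{c,e},{b,c,e},{c,d,e}}
  A125: {{c,e},{b,c,e},{c,d,e}}
  A126: {{b,c},{b,c,e}}
  A134: {{b,c},{c,d},{c,e},{b,c,e},{c,d,e}}
  A135: {{c,e},{b,c,e},{c,d,e}}
  A136: {{b,c},{b,c,e}}
  A145: {{c,e},{b,c,e},{c,d,e}}
  A146: {{b,c},{b,c,e}}
  A156: {{b,c,e}}
  A234: {{e},{a,e},{b,c},{b,e},{c,d},{c,e},{d,e},{b,c,e},{b,d,e},{c,d,e}}
  A235: {{e},{a,e},{b,e},{c,e},{d,e},{b,c,e},{b,d,e},{c,d,e}}
  A236: {{a,e}} {{b,c},{b,e},{b,c,e},{b,d,e}}
  A245: {{e},{a,e},{b,e},{c,e},{d,e},{b,c,e},{b,d,e},{c,d,e}}
  A246: {{a,e}} {{b,c},{b,e},{b,c,e},{b,d,e}}
  A256: {{a,e}} {{b,e},{b,c,e},{b,d,e}}
  A345: {{e},{a,e},{b,e},{c,e},{d,e},{b,c,e},{b,d,e},{c,d,e}}
  A346: {{b},{a,b},{b,c},{b,d},{b,e},{a,b,d},{b,c,e},{b,d,e}} {{a,e}}
  A356: {{a,e}} {{b,e},{b,c,e},{b,d,e}}
  A456: {{a,e}} {{b,e},{b,c,e},{b,d,e}}
  A1234: {{b,c},{c,d},{c,e},{b,c,e},{c,d,e}}
  A1235: {{c,e},{b,c,e},{c,d,e}}
  A1236: {{b,c},{b,c,e}}
  A1245: {{c,e},{b,c,e},{c,d,e}}
  A1246: {{b,c},{b,c,e}}
  A1256: {{b,c,e}}
  A1345: {{c,e},{b,c,e},{c,d,e}}
  A1346: {{b,c},{b,c,e}}
  A1356: {{b,c,e}}
  A1456: {{b,c,e}}
  A2345: {{e},{a,e},{b,e},{c,e},{d,e},{b,c,e},{b,d,e},{c,d,e}}
  A2346: {{a,e}} {{b,c},{b,e},{b,c,e},{b,d,e}}
  A2356: {{a,e}} {{b,e},{b,c,e},{b,d,e}}
  A2456: {{a,e}} {{b,e},{b,c,e},{b,d,e}}
  A3456: {{a,e}} {{b,e},{b,c,e},{b,d,e}}
  A12345: {{c,e},{b,c,e},{c,d,e}}
  A12346: {{b,c},{b,c,e}}
  A12356: {{b,c,e}}
  A12456: {{b,c,e}}
  A13456: {{b,c,e}}
  A23456: {{a,e}} {{b,e},{b,c,e},{b,d,e}}
  A123456: {{b,c,e}}
C dims 6,19,26,19; δ0: rk 5, SNF 1^5; δ1: rk 13, SNF 1^13; δ2: rk 13, SNF 1^13
Ȟ^0 = (6 − 5) − 0 = 1, so Ȟ^0 ≅ Z
Ȟ^1 = (19 − 13) − 5 = 1, so Ȟ^1 ≅ Z
Ȟ^2 = (26 − 13) − 13 = 0, so Ȟ^2 ≅ 0


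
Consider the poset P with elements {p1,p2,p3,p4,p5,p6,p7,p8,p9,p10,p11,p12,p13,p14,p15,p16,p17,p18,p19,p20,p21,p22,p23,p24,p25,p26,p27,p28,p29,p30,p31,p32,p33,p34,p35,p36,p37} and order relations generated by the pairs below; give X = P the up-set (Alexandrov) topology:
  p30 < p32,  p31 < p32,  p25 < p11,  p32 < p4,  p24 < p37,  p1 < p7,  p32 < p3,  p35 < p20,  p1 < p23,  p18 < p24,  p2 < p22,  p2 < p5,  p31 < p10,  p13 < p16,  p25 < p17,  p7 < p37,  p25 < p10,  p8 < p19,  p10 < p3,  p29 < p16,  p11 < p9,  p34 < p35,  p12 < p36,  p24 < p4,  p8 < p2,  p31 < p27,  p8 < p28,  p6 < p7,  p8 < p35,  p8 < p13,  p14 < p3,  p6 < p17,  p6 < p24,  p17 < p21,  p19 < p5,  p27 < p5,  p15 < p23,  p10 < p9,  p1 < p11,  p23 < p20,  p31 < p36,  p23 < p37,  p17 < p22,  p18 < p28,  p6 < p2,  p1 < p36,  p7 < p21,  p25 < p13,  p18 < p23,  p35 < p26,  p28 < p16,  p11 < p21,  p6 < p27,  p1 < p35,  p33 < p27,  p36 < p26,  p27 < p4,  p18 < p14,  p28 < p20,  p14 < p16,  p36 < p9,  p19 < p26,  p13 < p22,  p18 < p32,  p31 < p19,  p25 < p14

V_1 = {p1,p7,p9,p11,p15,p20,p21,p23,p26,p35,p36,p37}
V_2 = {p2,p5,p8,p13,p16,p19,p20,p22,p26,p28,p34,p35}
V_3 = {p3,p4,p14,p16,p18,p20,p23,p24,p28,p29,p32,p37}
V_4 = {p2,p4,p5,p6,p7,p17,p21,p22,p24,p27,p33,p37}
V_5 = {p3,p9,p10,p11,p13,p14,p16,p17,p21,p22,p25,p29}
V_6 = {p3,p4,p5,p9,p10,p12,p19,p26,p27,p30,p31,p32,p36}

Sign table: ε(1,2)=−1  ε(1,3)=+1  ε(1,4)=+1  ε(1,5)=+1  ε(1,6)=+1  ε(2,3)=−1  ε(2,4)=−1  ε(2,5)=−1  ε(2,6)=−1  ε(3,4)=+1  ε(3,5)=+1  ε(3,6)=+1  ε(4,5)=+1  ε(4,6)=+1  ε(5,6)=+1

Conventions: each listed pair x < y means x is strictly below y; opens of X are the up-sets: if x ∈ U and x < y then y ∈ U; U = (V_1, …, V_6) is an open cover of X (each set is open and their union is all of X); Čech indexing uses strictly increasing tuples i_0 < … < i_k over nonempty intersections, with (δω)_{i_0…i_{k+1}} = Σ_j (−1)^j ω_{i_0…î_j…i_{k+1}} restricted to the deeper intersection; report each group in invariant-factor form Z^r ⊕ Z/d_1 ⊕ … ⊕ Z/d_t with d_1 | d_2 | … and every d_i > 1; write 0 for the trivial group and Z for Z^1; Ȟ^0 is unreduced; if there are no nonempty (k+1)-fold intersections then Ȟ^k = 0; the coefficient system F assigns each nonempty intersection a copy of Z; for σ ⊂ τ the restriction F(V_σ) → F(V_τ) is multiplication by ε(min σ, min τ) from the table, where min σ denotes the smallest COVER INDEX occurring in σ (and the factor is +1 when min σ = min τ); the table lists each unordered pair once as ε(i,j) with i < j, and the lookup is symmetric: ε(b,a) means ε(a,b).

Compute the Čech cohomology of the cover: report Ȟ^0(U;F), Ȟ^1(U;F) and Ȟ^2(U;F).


Ȟ^0 ≅ Z, Ȟ^1 ≅ 0 and Ȟ^2 ≅ Z/2

nerve simplices:
  V12={p20,p26,p35} V13={p20,p23,p37} V14={p7,p21,p37} V15={p9,p11,p21} V16={p9,p26,p36} V23={p16,p20,p28} V24={p2,p5,p22} V25={p13,p16,p22} V26={p5,p19,p26} V34={p4,p24,p37} V35={p3,p14,p16,p29} V36={p3,p4,p32} V45={p17,p21,p22} V46={p4,p5,p27} V56={p3,p9,p10}
  V123={p20} V126={p26} V134={p37} V145={p21} V156={p9} V235={p16} V245={p22} V246={p5} V346={p4} V356={p3}
C dims 6,15,10; δ0: rk 5, SNF 1^5; δ1: rk 10, SNF 1^9·2
degree 0: 6−5−0 = 1 → Ȟ^0 ≅ Z
degree 1: 15−10−5 = 0 → Ȟ^1 ≅ 0
degree 2: 10−0−10 = 0 plus torsion [2] → Ȟ^2 ≅ Z/2


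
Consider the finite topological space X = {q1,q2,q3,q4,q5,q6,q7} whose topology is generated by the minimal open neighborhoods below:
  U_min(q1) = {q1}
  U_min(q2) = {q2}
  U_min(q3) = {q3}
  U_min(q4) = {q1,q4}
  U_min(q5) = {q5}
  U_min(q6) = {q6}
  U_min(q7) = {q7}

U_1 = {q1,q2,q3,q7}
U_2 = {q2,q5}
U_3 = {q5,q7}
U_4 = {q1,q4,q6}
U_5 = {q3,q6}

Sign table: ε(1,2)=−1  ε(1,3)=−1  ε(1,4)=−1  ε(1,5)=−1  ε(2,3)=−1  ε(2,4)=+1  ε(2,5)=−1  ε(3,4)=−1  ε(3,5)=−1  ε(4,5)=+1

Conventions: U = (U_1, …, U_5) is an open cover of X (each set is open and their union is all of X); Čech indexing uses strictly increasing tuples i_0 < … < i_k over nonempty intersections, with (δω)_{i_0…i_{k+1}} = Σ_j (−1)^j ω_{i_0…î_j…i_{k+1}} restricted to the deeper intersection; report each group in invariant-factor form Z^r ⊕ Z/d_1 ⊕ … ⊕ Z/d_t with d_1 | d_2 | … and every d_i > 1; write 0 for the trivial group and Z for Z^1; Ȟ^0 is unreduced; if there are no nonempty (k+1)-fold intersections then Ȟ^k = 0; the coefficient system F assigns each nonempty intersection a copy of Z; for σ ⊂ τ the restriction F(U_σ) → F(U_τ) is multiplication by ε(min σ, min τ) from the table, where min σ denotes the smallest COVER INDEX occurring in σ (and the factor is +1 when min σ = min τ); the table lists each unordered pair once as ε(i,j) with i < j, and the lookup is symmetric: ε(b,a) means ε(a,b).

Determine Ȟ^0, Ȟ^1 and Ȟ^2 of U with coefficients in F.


nonempty overlaps:
  U12={q2} U13={q7} U14={q1} U15={q3} U23={q5} U45={q6}
C dims 5,6; δ0: rk 5, SNF 1^4·2
degree 0: 5−5−0 = 0 → Ȟ^0 ≅ 0
degree 1: 6−0−5 = 1 plus torsion [2] → Ȟ^1 ≅ Z ⊕ Z/2
degree 2: 0−0−0 = 0 → Ȟ^2 ≅ 0

Ȟ^0 = 0, Ȟ^1 = Z ⊕ Z/2 and Ȟ^2 = 0


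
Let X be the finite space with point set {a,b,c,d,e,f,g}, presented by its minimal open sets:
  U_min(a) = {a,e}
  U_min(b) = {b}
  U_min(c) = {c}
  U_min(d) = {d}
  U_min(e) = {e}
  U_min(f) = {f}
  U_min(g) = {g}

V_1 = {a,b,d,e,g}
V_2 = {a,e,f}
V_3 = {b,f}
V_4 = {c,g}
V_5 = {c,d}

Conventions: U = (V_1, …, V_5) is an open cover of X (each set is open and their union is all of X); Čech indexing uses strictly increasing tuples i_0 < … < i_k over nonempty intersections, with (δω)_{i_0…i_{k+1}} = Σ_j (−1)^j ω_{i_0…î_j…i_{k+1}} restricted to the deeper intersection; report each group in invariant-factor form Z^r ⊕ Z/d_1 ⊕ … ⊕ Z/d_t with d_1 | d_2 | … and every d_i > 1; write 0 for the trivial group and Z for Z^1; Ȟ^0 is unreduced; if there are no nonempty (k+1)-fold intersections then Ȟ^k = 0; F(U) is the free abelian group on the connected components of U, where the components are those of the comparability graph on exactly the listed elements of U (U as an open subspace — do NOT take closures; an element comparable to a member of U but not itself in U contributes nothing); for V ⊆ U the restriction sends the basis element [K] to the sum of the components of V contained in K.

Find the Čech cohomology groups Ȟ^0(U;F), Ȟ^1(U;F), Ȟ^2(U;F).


Ȟ^0 = Z^6,  Ȟ^1 = 0,  Ȟ^2 = 0

nerve simplices:
  V12={a,e} V13={b} V14={g} V15={d} V23={f} V45={c}
components per intersection:
  V1: {a,e} {b} {d} {g}
  V2: {a,e} {f}
  V3: {b} {f}
  V4: {c} {g}
  V5: {c} {d}
  V12: {a,e}
  V13: {b}
  V14: {g}
  V15: {d}
  V23: {f}
  V45: {c}
C dims 12,6; δ0: rk 6, SNF 1^6
degree 0: 12−6−0 = 6 → Ȟ^0 ≅ Z^6
degree 1: 6−0−6 = 0 → Ȟ^1 ≅ 0
degree 2: 0−0−0 = 0 → Ȟ^2 ≅ 0


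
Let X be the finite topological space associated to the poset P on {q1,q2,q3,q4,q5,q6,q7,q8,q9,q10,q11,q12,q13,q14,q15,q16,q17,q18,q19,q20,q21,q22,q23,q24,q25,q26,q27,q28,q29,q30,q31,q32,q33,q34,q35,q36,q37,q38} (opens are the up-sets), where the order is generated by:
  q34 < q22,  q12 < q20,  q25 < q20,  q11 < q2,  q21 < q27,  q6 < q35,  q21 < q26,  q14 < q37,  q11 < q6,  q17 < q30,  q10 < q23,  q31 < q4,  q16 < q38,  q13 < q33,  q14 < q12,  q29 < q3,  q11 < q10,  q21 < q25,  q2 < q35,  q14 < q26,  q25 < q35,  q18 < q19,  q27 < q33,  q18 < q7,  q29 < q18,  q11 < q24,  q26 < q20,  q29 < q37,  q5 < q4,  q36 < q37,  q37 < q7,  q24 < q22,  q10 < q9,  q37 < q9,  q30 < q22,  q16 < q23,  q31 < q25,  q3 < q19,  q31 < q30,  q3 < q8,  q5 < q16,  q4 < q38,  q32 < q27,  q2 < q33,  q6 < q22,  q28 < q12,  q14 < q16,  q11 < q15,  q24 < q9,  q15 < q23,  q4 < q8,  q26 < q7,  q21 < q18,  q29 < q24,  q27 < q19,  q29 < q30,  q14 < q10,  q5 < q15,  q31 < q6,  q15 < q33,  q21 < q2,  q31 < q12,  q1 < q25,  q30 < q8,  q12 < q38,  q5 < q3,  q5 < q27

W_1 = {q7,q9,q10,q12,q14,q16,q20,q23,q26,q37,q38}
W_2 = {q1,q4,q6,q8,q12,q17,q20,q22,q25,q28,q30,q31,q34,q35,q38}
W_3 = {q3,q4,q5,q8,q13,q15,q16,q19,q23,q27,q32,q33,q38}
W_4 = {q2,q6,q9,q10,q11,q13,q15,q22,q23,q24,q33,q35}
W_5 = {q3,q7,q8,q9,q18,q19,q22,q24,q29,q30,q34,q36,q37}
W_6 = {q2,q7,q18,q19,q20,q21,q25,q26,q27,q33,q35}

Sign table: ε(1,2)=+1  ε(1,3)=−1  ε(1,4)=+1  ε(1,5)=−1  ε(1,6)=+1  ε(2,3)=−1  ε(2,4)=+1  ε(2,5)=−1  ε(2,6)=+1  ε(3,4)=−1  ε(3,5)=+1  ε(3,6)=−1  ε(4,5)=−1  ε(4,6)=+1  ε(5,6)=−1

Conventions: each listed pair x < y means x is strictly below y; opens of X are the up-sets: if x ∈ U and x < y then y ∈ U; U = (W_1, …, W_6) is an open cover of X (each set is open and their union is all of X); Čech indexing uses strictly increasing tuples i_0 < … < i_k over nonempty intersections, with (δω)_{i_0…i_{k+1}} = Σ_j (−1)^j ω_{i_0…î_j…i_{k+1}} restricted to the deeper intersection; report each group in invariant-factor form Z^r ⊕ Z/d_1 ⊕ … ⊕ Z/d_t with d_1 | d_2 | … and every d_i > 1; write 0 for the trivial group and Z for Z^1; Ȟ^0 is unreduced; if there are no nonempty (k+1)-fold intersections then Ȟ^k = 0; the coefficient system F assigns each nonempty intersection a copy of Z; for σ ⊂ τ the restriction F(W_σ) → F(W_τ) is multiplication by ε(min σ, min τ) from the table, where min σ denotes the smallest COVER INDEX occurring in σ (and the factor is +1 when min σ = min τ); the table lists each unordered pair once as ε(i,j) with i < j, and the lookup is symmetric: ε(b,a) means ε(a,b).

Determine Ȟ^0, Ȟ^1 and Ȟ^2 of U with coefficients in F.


Ȟ^0 ≅ Z,  Ȟ^1 ≅ 0,  Ȟ^2 ≅ Z/2

cover nerve:
  W12={q12,q20,q38} W13={q16,q23,q38} W14={q9,q10,q23} W15={q7,q9,q37} W16={q7,q20,q26} W23={q4,q8,q38} W24={q6,q22,q35} W25={q8,q22,q30,q34} W26={q20,q25,q35} W34={q13,q15,q23,q33} W35={q3,q8,q19} W36={q19,q27,q33} W45={q9,q22,q24} W46={q2,q33,q35} W56={q7,q18,q19}
  W123={q38} W126={q20} W134={q23} W145={q9} W156={q7} W235={q8} W245={q22} W246={q35} W346={q33} W356={q19}
C dims 6,15,10; δ0: rk 5, SNF 1^5; δ1: rk 10, SNF 1^9·2
Ȟ^0: (6−5)−0=1 ⇒ Z
Ȟ^1: (15−10)−5=0 ⇒ 0
Ȟ^2: (10−0)−10=0 plus torsion [2] ⇒ Z/2


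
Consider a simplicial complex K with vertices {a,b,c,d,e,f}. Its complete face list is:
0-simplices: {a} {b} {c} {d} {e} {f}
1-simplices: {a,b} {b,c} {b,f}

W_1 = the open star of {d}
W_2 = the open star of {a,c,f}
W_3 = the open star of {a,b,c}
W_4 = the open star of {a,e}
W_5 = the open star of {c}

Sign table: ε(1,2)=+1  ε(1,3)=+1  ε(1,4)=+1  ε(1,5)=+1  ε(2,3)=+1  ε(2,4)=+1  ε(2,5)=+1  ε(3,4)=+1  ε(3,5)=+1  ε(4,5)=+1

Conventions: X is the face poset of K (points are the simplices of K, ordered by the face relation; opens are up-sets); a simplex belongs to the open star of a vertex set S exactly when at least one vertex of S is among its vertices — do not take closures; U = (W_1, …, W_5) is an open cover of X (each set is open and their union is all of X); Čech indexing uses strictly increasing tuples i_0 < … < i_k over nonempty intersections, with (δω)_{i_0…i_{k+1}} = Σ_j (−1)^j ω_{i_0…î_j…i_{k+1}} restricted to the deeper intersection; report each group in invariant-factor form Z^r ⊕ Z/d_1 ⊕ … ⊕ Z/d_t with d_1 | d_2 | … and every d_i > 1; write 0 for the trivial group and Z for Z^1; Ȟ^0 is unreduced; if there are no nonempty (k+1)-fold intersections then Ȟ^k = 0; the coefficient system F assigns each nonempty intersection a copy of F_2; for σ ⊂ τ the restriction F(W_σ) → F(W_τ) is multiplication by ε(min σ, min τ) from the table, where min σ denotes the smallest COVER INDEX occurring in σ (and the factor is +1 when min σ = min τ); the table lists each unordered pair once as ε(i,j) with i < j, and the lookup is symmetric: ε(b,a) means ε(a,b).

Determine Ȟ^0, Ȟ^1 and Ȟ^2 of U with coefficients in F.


Ȟ^0 = Z/2 ⊕ Z/2, Ȟ^1 = 0, Ȟ^2 = 0

nerve of the cover:
  W1={{d}} W2={{a},{c},{f},{a,b},{b,c},{b,f}} W3={{a},{b},{c},{a,b},{b,c},{b,f}} W4={{a},{e},{a,b}} W5={{c},{b,c}}
  W23={{a},{c},{a,b},{b,c},{b,f}} W24={{a},{a,b}} W25={{c},{b,c}} W34={{a},{a,b}} W35={{c},{b,c}}
  W234={{a},{a,b}} W235={{c},{b,c}}
C dims 5,5,2; δ0: rk_F2 3; δ1: rk_F2 2
Ȟ^0 = (5 − 3) − 0 = 2, so Ȟ^0 ≅ Z/2 ⊕ Z/2
Ȟ^1 = (5 − 2) − 3 = 0, so Ȟ^1 ≅ 0
Ȟ^2 = (2 − 0) − 2 = 0, so Ȟ^2 ≅ 0


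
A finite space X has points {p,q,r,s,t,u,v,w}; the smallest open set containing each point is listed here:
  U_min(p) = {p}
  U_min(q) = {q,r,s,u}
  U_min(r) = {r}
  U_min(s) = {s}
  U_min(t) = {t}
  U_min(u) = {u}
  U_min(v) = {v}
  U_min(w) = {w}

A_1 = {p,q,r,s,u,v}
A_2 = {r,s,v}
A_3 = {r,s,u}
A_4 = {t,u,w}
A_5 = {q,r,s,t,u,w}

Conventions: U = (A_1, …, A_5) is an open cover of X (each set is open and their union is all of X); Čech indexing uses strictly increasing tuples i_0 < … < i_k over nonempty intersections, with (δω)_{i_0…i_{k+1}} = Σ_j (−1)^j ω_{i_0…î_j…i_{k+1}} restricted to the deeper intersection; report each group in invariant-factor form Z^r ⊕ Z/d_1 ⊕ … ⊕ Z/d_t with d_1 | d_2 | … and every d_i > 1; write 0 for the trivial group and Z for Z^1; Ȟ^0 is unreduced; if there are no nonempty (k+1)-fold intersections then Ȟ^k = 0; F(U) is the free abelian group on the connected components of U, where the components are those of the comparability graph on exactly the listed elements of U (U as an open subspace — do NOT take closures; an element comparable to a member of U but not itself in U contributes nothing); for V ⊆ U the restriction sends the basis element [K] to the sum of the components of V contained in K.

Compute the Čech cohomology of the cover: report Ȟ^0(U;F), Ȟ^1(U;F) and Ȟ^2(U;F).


cover nerve:
  A12={r,s,v} A13={r,s,u} A14={u} A15={q,r,s,u} A23={r,s} A25={r,s} A34={u} A35={r,s,u} A45={t,u,w}
  A123={r,s} A125={r,s} A134={u} A135={r,s,u} A145={u} A235={r,s} A345={u}
  A1235={r,s} A1345={u}
components per intersection:
  A1: {p} {q,r,s,u} {v}
  A2: {r} {s} {v}
  A3: {r} {s} {u}
  A4: {t} {u} {w}
  A5: {q,r,s,u} {t} {w}
  A12: {r} {s} {v}
  A13: {r} {s} {u}
  A14: {u}
  A15: {q,r,s,u}
  A23: {r} {s}
  A25: {r} {s}
  A34: {u}
  A35: {r} {s} {u}
  A45: {t} {u} {w}
  A123: {r} {s}
  A125: {r} {s}
  A134: {u}
  A135: {r} {s} {u}
  A145: {u}
  A235: {r} {s}
  A345: {u}
  A1235: {r} {s}
  A1345: {u}
C dims 15,19,12,3; δ0: rk 10, SNF 1^10; δ1: rk 9, SNF 1^9; δ2: rk 3, SNF 1^3
Ȟ^0: (15−10)−0=5 ⇒ Z^5
Ȟ^1: (19−9)−10=0 ⇒ 0
Ȟ^2: (12−3)−9=0 ⇒ 0

Ȟ^0 ≅ Z^5, Ȟ^1 ≅ 0 and Ȟ^2 ≅ 0


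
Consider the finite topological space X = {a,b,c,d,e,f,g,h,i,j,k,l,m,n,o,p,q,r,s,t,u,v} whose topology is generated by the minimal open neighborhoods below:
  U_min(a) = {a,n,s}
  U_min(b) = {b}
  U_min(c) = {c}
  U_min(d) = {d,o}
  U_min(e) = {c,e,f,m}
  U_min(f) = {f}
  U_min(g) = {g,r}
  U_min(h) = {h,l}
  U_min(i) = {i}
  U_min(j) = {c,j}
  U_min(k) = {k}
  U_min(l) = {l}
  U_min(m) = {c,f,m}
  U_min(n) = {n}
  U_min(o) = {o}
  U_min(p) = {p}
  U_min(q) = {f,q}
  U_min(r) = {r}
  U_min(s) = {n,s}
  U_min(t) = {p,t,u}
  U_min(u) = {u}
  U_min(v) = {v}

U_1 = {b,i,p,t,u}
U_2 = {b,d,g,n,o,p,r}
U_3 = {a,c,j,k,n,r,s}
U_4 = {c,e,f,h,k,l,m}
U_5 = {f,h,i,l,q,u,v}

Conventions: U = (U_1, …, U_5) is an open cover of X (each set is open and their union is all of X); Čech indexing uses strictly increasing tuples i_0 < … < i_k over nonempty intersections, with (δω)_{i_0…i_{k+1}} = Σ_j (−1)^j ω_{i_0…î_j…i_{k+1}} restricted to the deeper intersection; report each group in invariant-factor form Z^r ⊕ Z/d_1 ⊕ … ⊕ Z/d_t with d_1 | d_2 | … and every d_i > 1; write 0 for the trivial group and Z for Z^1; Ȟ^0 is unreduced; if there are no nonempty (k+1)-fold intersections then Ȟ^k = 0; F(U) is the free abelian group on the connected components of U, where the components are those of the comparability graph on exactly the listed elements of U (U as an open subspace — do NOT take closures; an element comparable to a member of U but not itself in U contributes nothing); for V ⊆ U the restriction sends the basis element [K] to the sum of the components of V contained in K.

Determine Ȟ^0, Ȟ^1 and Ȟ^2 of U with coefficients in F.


nonempty intersections:
  U12={b,p} U15={i,u} U23={n,r} U34={c,k} U45={f,h,l}
components per intersection:
  U1: {b} {i} {p,t,u}
  U2: {b} {d,o} {g,r} {n} {p}
  U3: {a,n,s} {c,j} {k} {r}
  U4: {c,e,f,m} {h,l} {k}
  U5: {f,q} {h,l} {i} {u} {v}
  U12: {b} {p}
  U15: {i} {u}
  U23: {n} {r}
  U34: {c} {k}
  U45: {f} {h,l}
C dims 20,10; δ0: rk 10, SNF 1^10
Ȟ^0: (20−10)−0=10 ⇒ Z^10
Ȟ^1: (10−0)−10=0 ⇒ 0
Ȟ^2: (0−0)−0=0 ⇒ 0

Ȟ^0 = Z^10, Ȟ^1 = 0 and Ȟ^2 = 0


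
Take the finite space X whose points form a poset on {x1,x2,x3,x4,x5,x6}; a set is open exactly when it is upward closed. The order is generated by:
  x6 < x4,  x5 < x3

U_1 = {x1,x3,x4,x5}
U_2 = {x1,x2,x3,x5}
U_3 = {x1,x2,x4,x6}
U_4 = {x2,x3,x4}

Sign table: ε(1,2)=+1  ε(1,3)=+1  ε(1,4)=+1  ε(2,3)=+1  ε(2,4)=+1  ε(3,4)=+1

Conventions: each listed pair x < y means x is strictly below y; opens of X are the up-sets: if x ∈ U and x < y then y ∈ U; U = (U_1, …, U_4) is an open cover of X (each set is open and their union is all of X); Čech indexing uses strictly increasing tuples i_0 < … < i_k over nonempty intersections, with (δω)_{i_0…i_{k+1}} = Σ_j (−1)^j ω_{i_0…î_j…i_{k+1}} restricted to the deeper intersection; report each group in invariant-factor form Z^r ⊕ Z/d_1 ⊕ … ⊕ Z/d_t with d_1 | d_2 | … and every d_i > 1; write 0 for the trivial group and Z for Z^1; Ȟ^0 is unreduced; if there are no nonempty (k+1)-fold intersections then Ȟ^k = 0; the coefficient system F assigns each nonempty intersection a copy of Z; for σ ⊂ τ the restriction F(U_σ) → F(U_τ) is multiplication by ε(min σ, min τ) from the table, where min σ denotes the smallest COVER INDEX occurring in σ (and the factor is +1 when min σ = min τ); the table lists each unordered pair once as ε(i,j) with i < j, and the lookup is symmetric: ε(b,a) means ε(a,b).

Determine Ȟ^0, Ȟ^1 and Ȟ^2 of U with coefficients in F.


Ȟ^0 ≅ Z, Ȟ^1 ≅ 0 and Ȟ^2 ≅ Z

nerve of the cover:
  U12={x1,x3,x5} U13={x1,x4} U14={x3,x4} U23={x1,x2} U24={x2,x3} U34={x2,x4}
  U123={x1} U124={x3} U134={x4} U234={x2}
C dims 4,6,4; δ0: rk 3, SNF 1^3; δ1: rk 3, SNF 1^3
Ȟ^0 = (4 − 3) − 0 = 1, so Ȟ^0 ≅ Z
Ȟ^1 = (6 − 3) − 3 = 0, so Ȟ^1 ≅ 0
Ȟ^2 = (4 − 0) − 3 = 1, so Ȟ^2 ≅ Z


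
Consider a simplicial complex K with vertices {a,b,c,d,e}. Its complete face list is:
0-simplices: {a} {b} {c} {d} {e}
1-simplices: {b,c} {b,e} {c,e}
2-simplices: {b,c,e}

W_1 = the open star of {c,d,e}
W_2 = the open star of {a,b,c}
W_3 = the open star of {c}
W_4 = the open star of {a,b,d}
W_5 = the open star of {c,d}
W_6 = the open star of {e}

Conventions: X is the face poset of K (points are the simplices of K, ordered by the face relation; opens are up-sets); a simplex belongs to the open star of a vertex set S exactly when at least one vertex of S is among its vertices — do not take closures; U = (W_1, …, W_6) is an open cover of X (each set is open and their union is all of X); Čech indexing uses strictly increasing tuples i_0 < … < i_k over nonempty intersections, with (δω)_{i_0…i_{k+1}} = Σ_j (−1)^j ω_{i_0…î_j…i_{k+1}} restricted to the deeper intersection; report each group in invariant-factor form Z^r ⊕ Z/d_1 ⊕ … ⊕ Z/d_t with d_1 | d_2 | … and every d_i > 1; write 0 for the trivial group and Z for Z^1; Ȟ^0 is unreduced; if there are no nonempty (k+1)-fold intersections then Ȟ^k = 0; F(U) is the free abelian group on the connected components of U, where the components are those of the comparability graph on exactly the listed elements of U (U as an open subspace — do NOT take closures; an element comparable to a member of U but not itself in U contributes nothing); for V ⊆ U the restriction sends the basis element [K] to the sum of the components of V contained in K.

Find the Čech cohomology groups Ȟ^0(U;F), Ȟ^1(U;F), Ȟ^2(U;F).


Ȟ^0 = Z^3, Ȟ^1 = 0, Ȟ^2 = 0

intersection data:
  W1={{c},{d},{e},{b,c},{b,e},{c,e},{b,c,e}} W2={{a},{b},{c},{b,c},{b,e},{c,e},{b,c,e}} W3={{c},{b,c},{c,e},{b,c,e}} W4={{a},{b},{d},{b,c},{b,e},{b,c,e}} W5={{c},{d},{b,c},{c,e},{b,c,e}} W6={{e},{b,e},{c,e},{b,c,e}}
  W12={{c},{b,c},{b,e},{c,e},{b,c,e}} W13={{c},{b,c},{c,e},{b,c,e}} W14={{d},{b,c},{b,e},{b,c,e}} W15={{c},{d},{b,c},{c,e},{b,c,e}} W16={{e},{b,e},{c,e},{b,c,e}} W23={{c},{b,c},{c,e},{b,c,e}} W24={{a},{b},{b,c},{b,e},{b,c,e}} W25={{c},{b,c},{c,e},{b,c,e}} W26={{b,e},{c,e},{b,c,e}} W34={{b,c},{b,c,e}} W35={{c},{b,c},{c,e},{b,c,e}} W36={{c,e},{b,c,e}} W45={{d},{b,c},{b,c,e}} W46={{b,e},{b,c,e}} W56={{c,e},{b,c,e}}
  W123={{c},{b,c},{c,e},{b,c,e}} W124={{b,c},{b,e},{b,c,e}} W125={{c},{b,c},{c,e},{b,c,e}} W126={{b,e},{c,e},{b,c,e}} W134={{b,c},{b,c,e}} W135={{c},{b,c},{c,e},{b,c,e}} W136={{c,e},{b,c,e}} W145={{d},{b,c},{b,c,e}} W146={{b,e},{b,c,e}} W156={{c,e},{b,c,e}} W234={{b,c},{b,c,e}} W235={{c},{b,c},{c,e},{b,c,e}} W236={{c,e},{b,c,e}} W245={{b,c},{b,c,e}} W246={{b,e},{b,c,e}} W256={{c,e},{b,c,e}} W345={{b,c},{b,c,e}} W346={{b,c,e}} W356={{c,e},{b,c,e}} W456={{b,c,e}}
  W1234={{b,c},{b,c,e}} W1235={{c},{b,c},{c,e},{b,c,e}} W1236={{c,e},{b,c,e}} W1245={{b,c},{b,c,e}} W1246={{b,e},{b,c,e}} W1256={{c,e},{b,c,e}} W1345={{b,c},{b,c,e}} W1346={{b,c,e}} W1356={{c,e},{b,c,e}} W1456={{b,c,e}} W2345={{b,c},{b,c,e}} W2346={{b,c,e}} W2356={{c,e},{b,c,e}} W2456={{b,c,e}} W3456={{b,c,e}}
  W12345={{b,c},{b,c,e}} W12346={{b,c,e}} W12356={{c,e},{b,c,e}} W12456={{b,c,e}} W13456={{b,c,e}} W23456={{b,c,e}}
  W123456={{b,c,e}}
components per intersection:
  W1: {{c},{e},{b,c},{b,e},{c,e},{b,c,e}} {{d}}
  W2: {{a}} {{b},{c},{b,c},{b,e},{c,e},{b,c,e}}
  W3: {{c},{b,c},{c,e},{b,c,e}}
  W4: {{a}} {{b},{b,c},{b,e},{b,c,e}} {{d}}
  W5: {{c},{b,c},{c,e},{b,c,e}} {{d}}
  W6: {{e},{b,e},{c,e},{b,c,e}}
  W12: {{c},{b,c},{b,e},{c,e},{b,c,e}}
  W13: {{c},{b,c},{c,e},{b,c,e}}
  W14: {{d}} {{b,c},{b,e},{b,c,e}}
  W15: {{c},{b,c},{c,e},{b,c,e}} {{d}}
  W16: {{e},{b,e},{c,e},{b,c,e}}
  W23: {{c},{b,c},{c,e},{b,c,e}}
  W24: {{a}} {{b},{b,c},{b,e},{b,c,e}}
  W25: {{c},{b,c},{c,e},{b,c,e}}
  W26: {{b,e},{c,e},{b,c,e}}
  W34: {{b,c},{b,c,e}}
  W35: {{c},{b,c},{c,e},{b,c,e}}
  W36: {{c,e},{b,c,e}}
  W45: {{d}} {{b,c},{b,c,e}}
  W46: {{b,e},{b,c,e}}
  W56: {{c,e},{b,c,e}}
  W123: {{c},{b,c},{c,e},{b,c,e}}
  W124: {{b,c},{b,e},{b,c,e}}
  W125: {{c},{b,c},{c,e},{b,c,e}}
  W126: {{b,e},{c,e},{b,c,e}}
  W134: {{b,c},{b,c,e}}
  W135: {{c},{b,c},{c,e},{b,c,e}}
  W136: {{c,e},{b,c,e}}
  W145: {{d}} {{b,c},{b,c,e}}
  W146: {{b,e},{b,c,e}}
  W156: {{c,e},{b,c,e}}
  W234: {{b,c},{b,c,e}}
  W235: {{c},{b,c},{c,e},{b,c,e}}
  W236: {{c,e},{b,c,e}}
  W245: {{b,c},{b,c,e}}
  W246: {{b,e},{b,c,e}}
  W256: {{c,e},{b,c,e}}
  W345: {{b,c},{b,c,e}}
  W346: {{b,c,e}}
  W356: {{c,e},{b,c,e}}
  W456: {{b,c,e}}
  W1234: {{b,c},{b,c,e}}
  W1235: {{c},{b,c},{c,e},{b,c,e}}
  W1236: {{c,e},{b,c,e}}
  W1245: {{b,c},{b,c,e}}
  W1246: {{b,e},{b,c,e}}
  W1256: {{c,e},{b,c,e}}
  W1345: {{b,c},{b,c,e}}
  W1346: {{b,c,e}}
  W1356: {{c,e},{b,c,e}}
  W1456: {{b,c,e}}
  W2345: {{b,c},{b,c,e}}
  W2346: {{b,c,e}}
  W2356: {{c,e},{b,c,e}}
  W2456: {{b,c,e}}
  W3456: {{b,c,e}}
  W12345: {{b,c},{b,c,e}}
  W12346: {{b,c,e}}
  W12356: {{c,e},{b,c,e}}
  W12456: {{b,c,e}}
  W13456: {{b,c,e}}
  W23456: {{b,c,e}}
  W123456: {{b,c,e}}
C dims 11,19,21,15; δ0: rk 8, SNF 1^8; δ1: rk 11, SNF 1^11; δ2: rk 10, SNF 1^10
Ȟ^0 = (11 − 8) − 0 = 3, so Ȟ^0 ≅ Z^3
Ȟ^1 = (19 − 11) − 8 = 0, so Ȟ^1 ≅ 0
Ȟ^2 = (21 − 10) − 11 = 0, so Ȟ^2 ≅ 0
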